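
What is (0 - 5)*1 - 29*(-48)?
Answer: 1387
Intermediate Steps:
(0 - 5)*1 - 29*(-48) = -5*1 + 1392 = -5 + 1392 = 1387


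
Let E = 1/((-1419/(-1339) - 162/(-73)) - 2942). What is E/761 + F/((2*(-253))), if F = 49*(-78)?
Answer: 417741020062808/55305329321077 ≈ 7.5534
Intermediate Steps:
E = -97747/287251169 (E = 1/((-1419*(-1/1339) - 162*(-1/73)) - 2942) = 1/((1419/1339 + 162/73) - 2942) = 1/(320505/97747 - 2942) = 1/(-287251169/97747) = -97747/287251169 ≈ -0.00034028)
F = -3822
E/761 + F/((2*(-253))) = -97747/287251169/761 - 3822/(2*(-253)) = -97747/287251169*1/761 - 3822/(-506) = -97747/218598139609 - 3822*(-1/506) = -97747/218598139609 + 1911/253 = 417741020062808/55305329321077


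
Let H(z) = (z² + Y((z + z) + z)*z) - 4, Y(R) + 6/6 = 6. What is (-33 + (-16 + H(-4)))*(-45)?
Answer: 2565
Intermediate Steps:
Y(R) = 5 (Y(R) = -1 + 6 = 5)
H(z) = -4 + z² + 5*z (H(z) = (z² + 5*z) - 4 = -4 + z² + 5*z)
(-33 + (-16 + H(-4)))*(-45) = (-33 + (-16 + (-4 + (-4)² + 5*(-4))))*(-45) = (-33 + (-16 + (-4 + 16 - 20)))*(-45) = (-33 + (-16 - 8))*(-45) = (-33 - 24)*(-45) = -57*(-45) = 2565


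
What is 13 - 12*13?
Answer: -143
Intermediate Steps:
13 - 12*13 = 13 - 156 = -143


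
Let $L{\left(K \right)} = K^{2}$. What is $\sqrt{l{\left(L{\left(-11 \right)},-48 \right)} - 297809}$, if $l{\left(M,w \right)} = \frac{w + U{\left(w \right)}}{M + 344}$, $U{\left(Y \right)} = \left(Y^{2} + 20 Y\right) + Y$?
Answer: $\frac{i \sqrt{7154796745}}{155} \approx 545.72 i$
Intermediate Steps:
$U{\left(Y \right)} = Y^{2} + 21 Y$
$l{\left(M,w \right)} = \frac{w + w \left(21 + w\right)}{344 + M}$ ($l{\left(M,w \right)} = \frac{w + w \left(21 + w\right)}{M + 344} = \frac{w + w \left(21 + w\right)}{344 + M}$)
$\sqrt{l{\left(L{\left(-11 \right)},-48 \right)} - 297809} = \sqrt{- \frac{48 \left(22 - 48\right)}{344 + \left(-11\right)^{2}} - 297809} = \sqrt{\left(-48\right) \frac{1}{344 + 121} \left(-26\right) - 297809} = \sqrt{\left(-48\right) \frac{1}{465} \left(-26\right) - 297809} = \sqrt{\frac{416}{155} - 297809} = \sqrt{- \frac{46159979}{155}} = \frac{i \sqrt{7154796745}}{155}$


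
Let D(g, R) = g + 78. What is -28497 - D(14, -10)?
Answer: -28589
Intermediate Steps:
D(g, R) = 78 + g
-28497 - D(14, -10) = -28497 - (78 + 14) = -28497 - 1*92 = -28497 - 92 = -28589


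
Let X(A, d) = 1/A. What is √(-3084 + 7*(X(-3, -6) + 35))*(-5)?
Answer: -10*I*√6393/3 ≈ -266.52*I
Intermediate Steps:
√(-3084 + 7*(X(-3, -6) + 35))*(-5) = √(-3084 + 7*(1/(-3) + 35))*(-5) = √(-3084 + 7*(-⅓ + 35))*(-5) = √(-3084 + 7*(104/3))*(-5) = √(-3084 + 728/3)*(-5) = √(-8524/3)*(-5) = (2*I*√6393/3)*(-5) = -10*I*√6393/3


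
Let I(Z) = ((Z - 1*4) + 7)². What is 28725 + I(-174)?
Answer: 57966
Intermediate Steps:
I(Z) = (3 + Z)² (I(Z) = ((Z - 4) + 7)² = ((-4 + Z) + 7)² = (3 + Z)²)
28725 + I(-174) = 28725 + (3 - 174)² = 28725 + (-171)² = 28725 + 29241 = 57966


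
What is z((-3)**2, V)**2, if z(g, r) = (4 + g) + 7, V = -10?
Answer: 400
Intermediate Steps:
z(g, r) = 11 + g
z((-3)**2, V)**2 = (11 + (-3)**2)**2 = (11 + 9)**2 = 20**2 = 400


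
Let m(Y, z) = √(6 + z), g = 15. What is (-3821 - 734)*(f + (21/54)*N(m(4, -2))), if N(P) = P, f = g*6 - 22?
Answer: -2819545/9 ≈ -3.1328e+5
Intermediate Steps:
f = 68 (f = 15*6 - 22 = 90 - 22 = 68)
(-3821 - 734)*(f + (21/54)*N(m(4, -2))) = (-3821 - 734)*(68 + (21/54)*√(6 - 2)) = -4555*(68 + (21*(1/54))*√4) = -4555*(68 + (7/18)*2) = -4555*(68 + 7/9) = -4555*619/9 = -2819545/9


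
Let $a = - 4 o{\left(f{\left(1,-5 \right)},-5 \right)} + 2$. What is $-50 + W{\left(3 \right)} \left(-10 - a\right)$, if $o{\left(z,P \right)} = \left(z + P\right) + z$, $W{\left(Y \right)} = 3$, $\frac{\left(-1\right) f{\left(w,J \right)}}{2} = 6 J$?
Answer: $1294$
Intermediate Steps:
$f{\left(w,J \right)} = - 12 J$ ($f{\left(w,J \right)} = - 2 \cdot 6 J = - 12 J$)
$o{\left(z,P \right)} = P + 2 z$ ($o{\left(z,P \right)} = \left(P + z\right) + z = P + 2 z$)
$a = -458$ ($a = - 4 \left(-5 + 2 \left(\left(-12\right) \left(-5\right)\right)\right) + 2 = - 4 \left(-5 + 2 \cdot 60\right) + 2 = - 4 \left(-5 + 120\right) + 2 = \left(-4\right) 115 + 2 = -460 + 2 = -458$)
$-50 + W{\left(3 \right)} \left(-10 - a\right) = -50 + 3 \left(-10 - -458\right) = -50 + 3 \left(-10 + 458\right) = -50 + 3 \cdot 448 = -50 + 1344 = 1294$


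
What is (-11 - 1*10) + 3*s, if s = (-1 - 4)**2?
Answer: 54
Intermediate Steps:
s = 25 (s = (-5)**2 = 25)
(-11 - 1*10) + 3*s = (-11 - 1*10) + 3*25 = (-11 - 10) + 75 = -21 + 75 = 54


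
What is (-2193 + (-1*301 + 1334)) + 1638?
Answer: 478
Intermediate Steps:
(-2193 + (-1*301 + 1334)) + 1638 = (-2193 + (-301 + 1334)) + 1638 = (-2193 + 1033) + 1638 = -1160 + 1638 = 478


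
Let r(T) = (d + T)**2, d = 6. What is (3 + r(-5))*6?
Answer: 24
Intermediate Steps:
r(T) = (6 + T)**2
(3 + r(-5))*6 = (3 + (6 - 5)**2)*6 = (3 + 1**2)*6 = (3 + 1)*6 = 4*6 = 24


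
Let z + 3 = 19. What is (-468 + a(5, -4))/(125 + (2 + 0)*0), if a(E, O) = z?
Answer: -452/125 ≈ -3.6160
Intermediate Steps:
z = 16 (z = -3 + 19 = 16)
a(E, O) = 16
(-468 + a(5, -4))/(125 + (2 + 0)*0) = (-468 + 16)/(125 + (2 + 0)*0) = -452/(125 + 2*0) = -452/(125 + 0) = -452/125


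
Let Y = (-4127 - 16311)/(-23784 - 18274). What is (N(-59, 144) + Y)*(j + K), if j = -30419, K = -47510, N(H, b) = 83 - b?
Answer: 99168548950/21029 ≈ 4.7158e+6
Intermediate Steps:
Y = 10219/21029 (Y = -20438/(-42058) = -20438*(-1/42058) = 10219/21029 ≈ 0.48595)
(N(-59, 144) + Y)*(j + K) = ((83 - 1*144) + 10219/21029)*(-30419 - 47510) = ((83 - 144) + 10219/21029)*(-77929) = (-61 + 10219/21029)*(-77929) = -1272550/21029*(-77929) = 99168548950/21029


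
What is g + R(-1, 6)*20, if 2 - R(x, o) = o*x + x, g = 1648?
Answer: 1828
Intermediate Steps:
R(x, o) = 2 - x - o*x (R(x, o) = 2 - (o*x + x) = 2 - (x + o*x) = 2 + (-x - o*x) = 2 - x - o*x)
g + R(-1, 6)*20 = 1648 + (2 - 1*(-1) - 1*6*(-1))*20 = 1648 + (2 + 1 + 6)*20 = 1648 + 9*20 = 1648 + 180 = 1828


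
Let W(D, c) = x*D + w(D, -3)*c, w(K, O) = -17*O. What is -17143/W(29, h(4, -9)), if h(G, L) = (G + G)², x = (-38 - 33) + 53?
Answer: -17143/2742 ≈ -6.2520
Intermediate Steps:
x = -18 (x = -71 + 53 = -18)
h(G, L) = 4*G² (h(G, L) = (2*G)² = 4*G²)
W(D, c) = -18*D + 51*c (W(D, c) = -18*D + (-17*(-3))*c = -18*D + 51*c)
-17143/W(29, h(4, -9)) = -17143/(-18*29 + 51*(4*4²)) = -17143/(-522 + 51*(4*16)) = -17143/(-522 + 51*64) = -17143/(-522 + 3264) = -17143/2742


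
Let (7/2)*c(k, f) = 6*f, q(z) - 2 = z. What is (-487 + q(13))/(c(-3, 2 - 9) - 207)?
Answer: 472/219 ≈ 2.1553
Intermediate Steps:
q(z) = 2 + z
c(k, f) = 12*f/7 (c(k, f) = 2*(6*f)/7 = 12*f/7)
(-487 + q(13))/(c(-3, 2 - 9) - 207) = (-487 + (2 + 13))/(12*(2 - 9)/7 - 207) = (-487 + 15)/((12/7)*(-7) - 207) = -472/(-12 - 207) = -472/(-219) = -472*(-1/219) = 472/219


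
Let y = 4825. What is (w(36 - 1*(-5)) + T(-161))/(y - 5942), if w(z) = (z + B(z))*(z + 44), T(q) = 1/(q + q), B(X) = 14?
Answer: -1505349/359674 ≈ -4.1853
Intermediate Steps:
T(q) = 1/(2*q)
w(z) = (14 + z)*(44 + z) (w(z) = (z + 14)*(z + 44) = (14 + z)*(44 + z))
(w(36 - 1*(-5)) + T(-161))/(y - 5942) = ((616 + (36 - 1*(-5))**2 + 58*(36 - 1*(-5))) + (1/2)/(-161))/(4825 - 5942) = ((616 + (36 + 5)**2 + 58*(36 + 5)) + (1/2)*(-1/161))/(-1117) = ((616 + 41**2 + 58*41) - 1/322)*(-1/1117) = ((616 + 1681 + 2378) - 1/322)*(-1/1117) = (4675 - 1/322)*(-1/1117) = (1505349/322)*(-1/1117) = -1505349/359674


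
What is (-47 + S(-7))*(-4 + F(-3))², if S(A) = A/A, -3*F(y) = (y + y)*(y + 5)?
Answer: 0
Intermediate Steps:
F(y) = -2*y*(5 + y)/3 (F(y) = -(y + y)*(y + 5)/3 = -2*y*(5 + y)/3)
S(A) = 1
(-47 + S(-7))*(-4 + F(-3))² = (-47 + 1)*(-4 - ⅔*(-3)*(5 - 3))² = -46*(-4 - ⅔*(-3)*2)² = -46*(-4 + 4)² = -46*0² = -46*0 = 0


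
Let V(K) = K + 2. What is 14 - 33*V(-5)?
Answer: 113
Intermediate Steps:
V(K) = 2 + K
14 - 33*V(-5) = 14 - 33*(2 - 5) = 14 - 33*(-3) = 14 + 99 = 113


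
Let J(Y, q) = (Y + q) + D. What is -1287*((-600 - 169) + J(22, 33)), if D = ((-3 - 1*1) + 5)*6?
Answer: 911196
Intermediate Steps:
D = 6 (D = ((-3 - 1) + 5)*6 = (-4 + 5)*6 = 1*6 = 6)
J(Y, q) = 6 + Y + q (J(Y, q) = (Y + q) + 6 = 6 + Y + q)
-1287*((-600 - 169) + J(22, 33)) = -1287*((-600 - 169) + (6 + 22 + 33)) = -1287*(-769 + 61) = -1287*(-708) = 911196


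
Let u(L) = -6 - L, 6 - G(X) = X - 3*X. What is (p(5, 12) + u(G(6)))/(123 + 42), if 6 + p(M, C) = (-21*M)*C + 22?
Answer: -1268/165 ≈ -7.6848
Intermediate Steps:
G(X) = 6 + 2*X (G(X) = 6 - (X - 3*X) = 6 - (-2)*X = 6 + 2*X)
p(M, C) = 16 - 21*C*M (p(M, C) = -6 + ((-21*M)*C + 22) = -6 + (-21*C*M + 22) = -6 + (22 - 21*C*M) = 16 - 21*C*M)
(p(5, 12) + u(G(6)))/(123 + 42) = ((16 - 21*12*5) + (-6 - (6 + 2*6)))/(123 + 42) = ((16 - 1260) + (-6 - (6 + 12)))/165 = (-1244 + (-6 - 1*18))*(1/165) = (-1244 + (-6 - 18))*(1/165) = (-1244 - 24)*(1/165) = -1268*1/165 = -1268/165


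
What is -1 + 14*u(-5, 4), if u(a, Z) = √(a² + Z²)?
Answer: -1 + 14*√41 ≈ 88.644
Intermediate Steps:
u(a, Z) = √(Z² + a²)
-1 + 14*u(-5, 4) = -1 + 14*√(4² + (-5)²) = -1 + 14*√(16 + 25) = -1 + 14*√41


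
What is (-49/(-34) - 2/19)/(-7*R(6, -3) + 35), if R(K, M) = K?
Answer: -863/4522 ≈ -0.19084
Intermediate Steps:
(-49/(-34) - 2/19)/(-7*R(6, -3) + 35) = (-49/(-34) - 2/19)/(-7*6 + 35) = (-49*(-1/34) - 2*1/19)/(-42 + 35) = (49/34 - 2/19)/(-7) = -⅐*863/646 = -863/4522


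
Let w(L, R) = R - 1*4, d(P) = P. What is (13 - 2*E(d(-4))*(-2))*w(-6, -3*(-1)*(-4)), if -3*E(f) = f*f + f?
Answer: 48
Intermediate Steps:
E(f) = -f/3 - f**2/3 (E(f) = -(f*f + f)/3 = -(f**2 + f)/3 = -(f + f**2)/3 = -f/3 - f**2/3)
w(L, R) = -4 + R (w(L, R) = R - 4 = -4 + R)
(13 - 2*E(d(-4))*(-2))*w(-6, -3*(-1)*(-4)) = (13 - (-2)*(-4)*(1 - 4)/3*(-2))*(-4 - 3*(-1)*(-4)) = (13 - (-2)*(-4)*(-3)/3*(-2))*(-4 + 3*(-4)) = (13 - 2*(-4)*(-2))*(-4 - 12) = (13 + 8*(-2))*(-16) = (13 - 16)*(-16) = -3*(-16) = 48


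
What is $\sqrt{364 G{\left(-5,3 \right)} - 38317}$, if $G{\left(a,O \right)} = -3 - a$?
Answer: $i \sqrt{37589} \approx 193.88 i$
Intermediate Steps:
$\sqrt{364 G{\left(-5,3 \right)} - 38317} = \sqrt{364 \left(-3 - -5\right) - 38317} = \sqrt{364 \left(-3 + 5\right) - 38317} = \sqrt{364 \cdot 2 - 38317} = \sqrt{728 - 38317} = \sqrt{-37589} = i \sqrt{37589}$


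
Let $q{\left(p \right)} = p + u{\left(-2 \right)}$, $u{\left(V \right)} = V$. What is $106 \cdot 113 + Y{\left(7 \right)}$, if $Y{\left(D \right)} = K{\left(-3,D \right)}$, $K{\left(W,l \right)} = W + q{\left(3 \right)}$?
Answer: $11976$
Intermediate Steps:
$q{\left(p \right)} = -2 + p$ ($q{\left(p \right)} = p - 2 = -2 + p$)
$K{\left(W,l \right)} = 1 + W$ ($K{\left(W,l \right)} = W + \left(-2 + 3\right) = W + 1 = 1 + W$)
$Y{\left(D \right)} = -2$ ($Y{\left(D \right)} = 1 - 3 = -2$)
$106 \cdot 113 + Y{\left(7 \right)} = 106 \cdot 113 - 2 = 11978 - 2 = 11976$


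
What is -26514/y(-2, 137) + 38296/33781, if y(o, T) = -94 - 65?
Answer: 300586166/1790393 ≈ 167.89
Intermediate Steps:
y(o, T) = -159
-26514/y(-2, 137) + 38296/33781 = -26514/(-159) + 38296/33781 = -26514*(-1/159) + 38296*(1/33781) = 8838/53 + 38296/33781 = 300586166/1790393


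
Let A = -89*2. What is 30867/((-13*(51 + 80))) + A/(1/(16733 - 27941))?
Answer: 3397495005/1703 ≈ 1.9950e+6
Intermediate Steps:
A = -178
30867/((-13*(51 + 80))) + A/(1/(16733 - 27941)) = 30867/((-13*(51 + 80))) - 178/(1/(16733 - 27941)) = 30867/((-13*131)) - 178/(1/(-11208)) = 30867/(-1703) - 178/(-1/11208) = 30867*(-1/1703) - 178*(-11208) = -30867/1703 + 1995024 = 3397495005/1703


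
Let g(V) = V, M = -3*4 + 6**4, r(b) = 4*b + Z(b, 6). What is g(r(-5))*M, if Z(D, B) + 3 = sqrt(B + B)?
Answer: -29532 + 2568*sqrt(3) ≈ -25084.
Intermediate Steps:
Z(D, B) = -3 + sqrt(2)*sqrt(B) (Z(D, B) = -3 + sqrt(B + B) = -3 + sqrt(2*B) = -3 + sqrt(2)*sqrt(B))
r(b) = -3 + 2*sqrt(3) + 4*b (r(b) = 4*b + (-3 + sqrt(2)*sqrt(6)) = 4*b + (-3 + 2*sqrt(3)) = -3 + 2*sqrt(3) + 4*b)
M = 1284 (M = -12 + 1296 = 1284)
g(r(-5))*M = (-3 + 2*sqrt(3) + 4*(-5))*1284 = (-3 + 2*sqrt(3) - 20)*1284 = (-23 + 2*sqrt(3))*1284 = -29532 + 2568*sqrt(3)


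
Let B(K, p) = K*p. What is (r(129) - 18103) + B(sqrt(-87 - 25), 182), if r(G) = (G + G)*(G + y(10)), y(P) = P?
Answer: 17759 + 728*I*sqrt(7) ≈ 17759.0 + 1926.1*I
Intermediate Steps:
r(G) = 2*G*(10 + G) (r(G) = (G + G)*(G + 10) = (2*G)*(10 + G) = 2*G*(10 + G))
(r(129) - 18103) + B(sqrt(-87 - 25), 182) = (2*129*(10 + 129) - 18103) + sqrt(-87 - 25)*182 = (2*129*139 - 18103) + sqrt(-112)*182 = (35862 - 18103) + (4*I*sqrt(7))*182 = 17759 + 728*I*sqrt(7)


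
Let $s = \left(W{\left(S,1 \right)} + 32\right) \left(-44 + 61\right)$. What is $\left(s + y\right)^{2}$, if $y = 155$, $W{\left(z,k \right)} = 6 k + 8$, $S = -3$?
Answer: $877969$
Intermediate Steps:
$W{\left(z,k \right)} = 8 + 6 k$
$s = 782$ ($s = \left(\left(8 + 6 \cdot 1\right) + 32\right) \left(-44 + 61\right) = \left(\left(8 + 6\right) + 32\right) 17 = \left(14 + 32\right) 17 = 46 \cdot 17 = 782$)
$\left(s + y\right)^{2} = \left(782 + 155\right)^{2} = 937^{2} = 877969$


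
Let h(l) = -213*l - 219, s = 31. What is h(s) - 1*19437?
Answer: -26259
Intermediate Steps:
h(l) = -219 - 213*l
h(s) - 1*19437 = (-219 - 213*31) - 1*19437 = (-219 - 6603) - 19437 = -6822 - 19437 = -26259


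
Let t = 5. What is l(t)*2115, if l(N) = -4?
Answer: -8460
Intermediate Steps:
l(t)*2115 = -4*2115 = -8460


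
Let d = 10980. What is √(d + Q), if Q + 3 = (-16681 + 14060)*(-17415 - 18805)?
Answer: √94943597 ≈ 9743.9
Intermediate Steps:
Q = 94932617 (Q = -3 + (-16681 + 14060)*(-17415 - 18805) = -3 - 2621*(-36220) = -3 + 94932620 = 94932617)
√(d + Q) = √(10980 + 94932617) = √94943597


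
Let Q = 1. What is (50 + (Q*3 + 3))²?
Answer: 3136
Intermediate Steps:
(50 + (Q*3 + 3))² = (50 + (1*3 + 3))² = (50 + (3 + 3))² = (50 + 6)² = 56² = 3136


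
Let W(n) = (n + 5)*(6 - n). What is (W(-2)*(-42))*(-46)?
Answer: 46368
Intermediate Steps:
W(n) = (5 + n)*(6 - n)
(W(-2)*(-42))*(-46) = ((30 - 2 - 1*(-2)²)*(-42))*(-46) = ((30 - 2 - 1*4)*(-42))*(-46) = ((30 - 2 - 4)*(-42))*(-46) = (24*(-42))*(-46) = -1008*(-46) = 46368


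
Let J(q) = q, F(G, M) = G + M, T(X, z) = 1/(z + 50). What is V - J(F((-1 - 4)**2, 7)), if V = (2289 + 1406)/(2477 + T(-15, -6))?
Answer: -3325068/108989 ≈ -30.508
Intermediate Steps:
T(X, z) = 1/(50 + z)
V = 162580/108989 (V = (2289 + 1406)/(2477 + 1/(50 - 6)) = 3695/(2477 + 1/44) = 3695/(108989/44) = 3695*(44/108989) = 162580/108989 ≈ 1.4917)
V - J(F((-1 - 4)**2, 7)) = 162580/108989 - ((-1 - 4)**2 + 7) = 162580/108989 - ((-5)**2 + 7) = 162580/108989 - (25 + 7) = 162580/108989 - 1*32 = 162580/108989 - 32 = -3325068/108989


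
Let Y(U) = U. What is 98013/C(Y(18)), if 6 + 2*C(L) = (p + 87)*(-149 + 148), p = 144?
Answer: -65342/79 ≈ -827.11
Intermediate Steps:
C(L) = -237/2 (C(L) = -3 + ((144 + 87)*(-149 + 148))/2 = -3 + (231*(-1))/2 = -3 + (½)*(-231) = -3 - 231/2 = -237/2)
98013/C(Y(18)) = 98013/(-237/2) = 98013*(-2/237) = -65342/79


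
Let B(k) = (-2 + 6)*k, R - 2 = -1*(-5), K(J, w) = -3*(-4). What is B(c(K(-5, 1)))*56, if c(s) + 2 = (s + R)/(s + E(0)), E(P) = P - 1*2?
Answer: -112/5 ≈ -22.400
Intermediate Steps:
K(J, w) = 12
R = 7 (R = 2 - 1*(-5) = 2 + 5 = 7)
E(P) = -2 + P (E(P) = P - 2 = -2 + P)
c(s) = -2 + (7 + s)/(-2 + s) (c(s) = -2 + (s + 7)/(s + (-2 + 0)) = -2 + (7 + s)/(s - 2) = -2 + (7 + s)/(-2 + s))
B(k) = 4*k
B(c(K(-5, 1)))*56 = (4*((11 - 1*12)/(-2 + 12)))*56 = (4*((11 - 12)/10))*56 = (4*((1/10)*(-1)))*56 = (4*(-1/10))*56 = -2/5*56 = -112/5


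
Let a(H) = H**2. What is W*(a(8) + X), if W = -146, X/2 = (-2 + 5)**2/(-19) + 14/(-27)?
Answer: -4644844/513 ≈ -9054.3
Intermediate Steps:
X = -1018/513 (X = 2*((-2 + 5)**2/(-19) + 14/(-27)) = 2*(3**2*(-1/19) + 14*(-1/27)) = 2*(9*(-1/19) - 14/27) = 2*(-9/19 - 14/27) = 2*(-509/513) = -1018/513 ≈ -1.9844)
W*(a(8) + X) = -146*(8**2 - 1018/513) = -146*(64 - 1018/513) = -146*31814/513 = -4644844/513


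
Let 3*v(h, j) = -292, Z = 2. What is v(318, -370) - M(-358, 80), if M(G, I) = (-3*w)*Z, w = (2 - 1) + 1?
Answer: -256/3 ≈ -85.333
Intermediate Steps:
v(h, j) = -292/3 (v(h, j) = (⅓)*(-292) = -292/3)
w = 2 (w = 1 + 1 = 2)
M(G, I) = -12 (M(G, I) = -3*2*2 = -6*2 = -12)
v(318, -370) - M(-358, 80) = -292/3 - 1*(-12) = -292/3 + 12 = -256/3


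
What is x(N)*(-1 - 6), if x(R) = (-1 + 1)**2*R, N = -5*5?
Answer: 0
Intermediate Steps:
N = -25
x(R) = 0 (x(R) = 0**2*R = 0*R = 0)
x(N)*(-1 - 6) = 0*(-1 - 6) = 0*(-7) = 0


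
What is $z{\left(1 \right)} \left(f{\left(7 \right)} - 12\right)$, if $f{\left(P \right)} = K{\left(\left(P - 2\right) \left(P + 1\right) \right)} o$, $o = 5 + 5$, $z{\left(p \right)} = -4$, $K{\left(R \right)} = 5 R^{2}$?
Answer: $-319952$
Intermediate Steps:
$o = 10$
$f{\left(P \right)} = 50 \left(1 + P\right)^{2} \left(-2 + P\right)^{2}$ ($f{\left(P \right)} = 5 \left(\left(P - 2\right) \left(P + 1\right)\right)^{2} \cdot 10 = 5 \left(\left(-2 + P\right) \left(1 + P\right)\right)^{2} \cdot 10 = 5 \left(\left(1 + P\right) \left(-2 + P\right)\right)^{2} \cdot 10 = 5 \left(1 + P\right)^{2} \left(-2 + P\right)^{2} \cdot 10 = 50 \left(1 + P\right)^{2} \left(-2 + P\right)^{2}$)
$z{\left(1 \right)} \left(f{\left(7 \right)} - 12\right) = - 4 \left(50 \left(2 + 7 - 7^{2}\right)^{2} - 12\right) = - 4 \left(50 \left(2 + 7 - 49\right)^{2} - 12\right) = - 4 \left(50 \left(-40\right)^{2} - 12\right) = - 4 \left(50 \cdot 1600 - 12\right) = - 4 \left(80000 - 12\right) = \left(-4\right) 79988 = -319952$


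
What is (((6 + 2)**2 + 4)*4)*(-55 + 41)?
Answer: -3808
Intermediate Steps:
(((6 + 2)**2 + 4)*4)*(-55 + 41) = ((8**2 + 4)*4)*(-14) = ((64 + 4)*4)*(-14) = (68*4)*(-14) = 272*(-14) = -3808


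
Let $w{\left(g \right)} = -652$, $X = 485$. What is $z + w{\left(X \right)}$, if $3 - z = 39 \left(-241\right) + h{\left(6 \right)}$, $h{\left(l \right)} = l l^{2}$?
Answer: $8534$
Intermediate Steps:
$h{\left(l \right)} = l^{3}$
$z = 9186$ ($z = 3 - \left(39 \left(-241\right) + 6^{3}\right) = 3 - \left(-9399 + 216\right) = 3 - -9183 = 3 + 9183 = 9186$)
$z + w{\left(X \right)} = 9186 - 652 = 8534$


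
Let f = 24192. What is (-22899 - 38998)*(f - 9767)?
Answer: -892864225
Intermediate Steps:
(-22899 - 38998)*(f - 9767) = (-22899 - 38998)*(24192 - 9767) = -61897*14425 = -892864225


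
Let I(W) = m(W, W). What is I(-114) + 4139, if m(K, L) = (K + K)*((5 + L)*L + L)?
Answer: -2802997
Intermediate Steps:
m(K, L) = 2*K*(L + L*(5 + L)) (m(K, L) = (2*K)*(L*(5 + L) + L) = (2*K)*(L + L*(5 + L)) = 2*K*(L + L*(5 + L)))
I(W) = 2*W²*(6 + W) (I(W) = 2*W*W*(6 + W) = 2*W²*(6 + W))
I(-114) + 4139 = 2*(-114)²*(6 - 114) + 4139 = 2*12996*(-108) + 4139 = -2807136 + 4139 = -2802997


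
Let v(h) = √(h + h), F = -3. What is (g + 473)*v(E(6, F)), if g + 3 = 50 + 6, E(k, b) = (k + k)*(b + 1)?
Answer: 2104*I*√3 ≈ 3644.2*I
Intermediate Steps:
E(k, b) = 2*k*(1 + b) (E(k, b) = (2*k)*(1 + b) = 2*k*(1 + b))
v(h) = √2*√h (v(h) = √(2*h) = √2*√h)
g = 53 (g = -3 + (50 + 6) = -3 + 56 = 53)
(g + 473)*v(E(6, F)) = (53 + 473)*(√2*√(2*6*(1 - 3))) = 526*(√2*√(2*6*(-2))) = 526*(√2*√(-24)) = 526*(√2*(2*I*√6)) = 526*(4*I*√3) = 2104*I*√3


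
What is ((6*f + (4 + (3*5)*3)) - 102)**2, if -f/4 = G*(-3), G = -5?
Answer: 170569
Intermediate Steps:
f = -60 (f = -(-20)*(-3) = -4*15 = -60)
((6*f + (4 + (3*5)*3)) - 102)**2 = ((6*(-60) + (4 + (3*5)*3)) - 102)**2 = ((-360 + (4 + 15*3)) - 102)**2 = ((-360 + (4 + 45)) - 102)**2 = ((-360 + 49) - 102)**2 = (-311 - 102)**2 = (-413)**2 = 170569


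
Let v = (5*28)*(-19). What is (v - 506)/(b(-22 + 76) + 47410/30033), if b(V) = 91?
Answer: -95084478/2780413 ≈ -34.198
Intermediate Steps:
v = -2660 (v = 140*(-19) = -2660)
(v - 506)/(b(-22 + 76) + 47410/30033) = (-2660 - 506)/(91 + 47410/30033) = -3166/(91 + 47410*(1/30033)) = -3166/(91 + 47410/30033) = -3166/2780413/30033 = -3166*30033/2780413 = -95084478/2780413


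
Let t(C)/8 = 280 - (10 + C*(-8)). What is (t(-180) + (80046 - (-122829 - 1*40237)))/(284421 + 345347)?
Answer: 29219/78721 ≈ 0.37117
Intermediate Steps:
t(C) = 2160 + 64*C (t(C) = 8*(280 - (10 + C*(-8))) = 8*(280 - (10 - 8*C)) = 8*(280 + (-10 + 8*C)) = 8*(270 + 8*C) = 2160 + 64*C)
(t(-180) + (80046 - (-122829 - 1*40237)))/(284421 + 345347) = ((2160 + 64*(-180)) + (80046 - (-122829 - 1*40237)))/(284421 + 345347) = ((2160 - 11520) + (80046 - (-122829 - 40237)))/629768 = (-9360 + (80046 - 1*(-163066)))*(1/629768) = (-9360 + (80046 + 163066))*(1/629768) = (-9360 + 243112)*(1/629768) = 233752*(1/629768) = 29219/78721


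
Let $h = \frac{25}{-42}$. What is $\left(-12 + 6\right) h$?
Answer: $\frac{25}{7} \approx 3.5714$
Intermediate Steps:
$h = - \frac{25}{42}$ ($h = 25 \left(- \frac{1}{42}\right) = - \frac{25}{42} \approx -0.59524$)
$\left(-12 + 6\right) h = \left(-12 + 6\right) \left(- \frac{25}{42}\right) = \left(-6\right) \left(- \frac{25}{42}\right) = \frac{25}{7}$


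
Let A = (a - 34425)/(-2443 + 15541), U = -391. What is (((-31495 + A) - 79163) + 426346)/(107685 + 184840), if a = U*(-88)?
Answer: 4134881407/3831492450 ≈ 1.0792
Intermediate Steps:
a = 34408 (a = -391*(-88) = 34408)
A = -17/13098 (A = (34408 - 34425)/(-2443 + 15541) = -17/13098 ≈ -0.0012979)
(((-31495 + A) - 79163) + 426346)/(107685 + 184840) = (((-31495 - 17/13098) - 79163) + 426346)/(107685 + 184840) = ((-412521527/13098 - 79163) + 426346)/292525 = (-1449398501/13098 + 426346)*(1/292525) = (4134881407/13098)*(1/292525) = 4134881407/3831492450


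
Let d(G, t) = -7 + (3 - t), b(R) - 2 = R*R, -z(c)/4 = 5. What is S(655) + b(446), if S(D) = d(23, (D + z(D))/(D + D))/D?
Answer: 6827263361/34322 ≈ 1.9892e+5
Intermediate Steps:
z(c) = -20 (z(c) = -4*5 = -20)
b(R) = 2 + R² (b(R) = 2 + R*R = 2 + R²)
d(G, t) = -4 - t
S(D) = (-4 - (-20 + D)/(2*D))/D (S(D) = (-4 - (D - 20)/(D + D))/D = (-4 - (-20 + D)/(2*D))/D)
S(655) + b(446) = (½)*(20 - 9*655)/655² + (2 + 446²) = (½)*(1/429025)*(20 - 5895) + (2 + 198916) = (½)*(1/429025)*(-5875) + 198918 = -235/34322 + 198918 = 6827263361/34322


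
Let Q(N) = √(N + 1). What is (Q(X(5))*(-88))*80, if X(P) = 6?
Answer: -7040*√7 ≈ -18626.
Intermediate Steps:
Q(N) = √(1 + N)
(Q(X(5))*(-88))*80 = (√(1 + 6)*(-88))*80 = (√7*(-88))*80 = -88*√7*80 = -7040*√7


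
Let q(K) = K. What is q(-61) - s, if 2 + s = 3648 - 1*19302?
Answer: 15595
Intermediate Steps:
s = -15656 (s = -2 + (3648 - 1*19302) = -2 + (3648 - 19302) = -2 - 15654 = -15656)
q(-61) - s = -61 - 1*(-15656) = -61 + 15656 = 15595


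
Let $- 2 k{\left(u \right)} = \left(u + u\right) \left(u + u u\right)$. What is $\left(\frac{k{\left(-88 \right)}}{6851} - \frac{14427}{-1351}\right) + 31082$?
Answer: $\frac{41242106341}{1322243} \approx 31191.0$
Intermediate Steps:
$k{\left(u \right)} = - u \left(u + u^{2}\right)$ ($k{\left(u \right)} = - \frac{\left(u + u\right) \left(u + u u\right)}{2} = - \frac{2 u \left(u + u^{2}\right)}{2} = - u \left(u + u^{2}\right)$)
$\left(\frac{k{\left(-88 \right)}}{6851} - \frac{14427}{-1351}\right) + 31082 = \left(\frac{\left(-88\right)^{2} \left(-1 - -88\right)}{6851} - \frac{14427}{-1351}\right) + 31082 = \left(7744 \left(-1 + 88\right) \frac{1}{6851} - - \frac{2061}{193}\right) + 31082 = \left(7744 \cdot 87 \cdot \frac{1}{6851} + \frac{2061}{193}\right) + 31082 = \left(673728 \cdot \frac{1}{6851} + \frac{2061}{193}\right) + 31082 = \left(\frac{673728}{6851} + \frac{2061}{193}\right) + 31082 = \frac{144149415}{1322243} + 31082 = \frac{41242106341}{1322243}$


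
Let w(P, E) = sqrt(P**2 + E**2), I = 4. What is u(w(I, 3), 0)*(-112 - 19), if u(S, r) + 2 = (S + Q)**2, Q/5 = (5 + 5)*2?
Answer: -1444013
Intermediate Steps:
Q = 100 (Q = 5*((5 + 5)*2) = 5*(10*2) = 5*20 = 100)
w(P, E) = sqrt(E**2 + P**2)
u(S, r) = -2 + (100 + S)**2 (u(S, r) = -2 + (S + 100)**2 = -2 + (100 + S)**2)
u(w(I, 3), 0)*(-112 - 19) = (-2 + (100 + sqrt(3**2 + 4**2))**2)*(-112 - 19) = (-2 + (100 + sqrt(9 + 16))**2)*(-131) = (-2 + (100 + sqrt(25))**2)*(-131) = (-2 + (100 + 5)**2)*(-131) = (-2 + 105**2)*(-131) = (-2 + 11025)*(-131) = 11023*(-131) = -1444013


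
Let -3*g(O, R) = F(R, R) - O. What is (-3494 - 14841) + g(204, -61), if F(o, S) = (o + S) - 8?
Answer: -54671/3 ≈ -18224.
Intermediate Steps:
F(o, S) = -8 + S + o (F(o, S) = (S + o) - 8 = -8 + S + o)
g(O, R) = 8/3 - 2*R/3 + O/3 (g(O, R) = -((-8 + R + R) - O)/3 = -((-8 + 2*R) - O)/3 = -(-8 - O + 2*R)/3 = 8/3 - 2*R/3 + O/3)
(-3494 - 14841) + g(204, -61) = (-3494 - 14841) + (8/3 - 2/3*(-61) + (1/3)*204) = -18335 + (8/3 + 122/3 + 68) = -18335 + 334/3 = -54671/3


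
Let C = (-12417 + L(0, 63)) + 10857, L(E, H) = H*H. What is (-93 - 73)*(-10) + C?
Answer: 4069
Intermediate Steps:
L(E, H) = H**2
C = 2409 (C = (-12417 + 63**2) + 10857 = (-12417 + 3969) + 10857 = -8448 + 10857 = 2409)
(-93 - 73)*(-10) + C = (-93 - 73)*(-10) + 2409 = -166*(-10) + 2409 = 1660 + 2409 = 4069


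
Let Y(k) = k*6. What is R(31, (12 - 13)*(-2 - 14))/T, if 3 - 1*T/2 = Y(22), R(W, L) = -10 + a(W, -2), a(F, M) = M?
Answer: 2/43 ≈ 0.046512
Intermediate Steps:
Y(k) = 6*k
R(W, L) = -12 (R(W, L) = -10 - 2 = -12)
T = -258 (T = 6 - 12*22 = 6 - 2*132 = 6 - 264 = -258)
R(31, (12 - 13)*(-2 - 14))/T = -12/(-258) = -12*(-1/258) = 2/43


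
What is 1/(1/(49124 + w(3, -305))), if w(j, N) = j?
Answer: 49127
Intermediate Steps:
1/(1/(49124 + w(3, -305))) = 1/(1/(49124 + 3)) = 1/(1/49127) = 49127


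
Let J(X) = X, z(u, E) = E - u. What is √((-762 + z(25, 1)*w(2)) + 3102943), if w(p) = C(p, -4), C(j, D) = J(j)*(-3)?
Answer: 5*√124093 ≈ 1761.3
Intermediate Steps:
C(j, D) = -3*j (C(j, D) = j*(-3) = -3*j)
w(p) = -3*p
√((-762 + z(25, 1)*w(2)) + 3102943) = √((-762 + (1 - 1*25)*(-3*2)) + 3102943) = √((-762 + (1 - 25)*(-6)) + 3102943) = √((-762 - 24*(-6)) + 3102943) = √((-762 + 144) + 3102943) = √(-618 + 3102943) = √3102325 = 5*√124093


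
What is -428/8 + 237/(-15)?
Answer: -693/10 ≈ -69.300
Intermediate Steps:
-428/8 + 237/(-15) = -428*⅛ + 237*(-1/15) = -107/2 - 79/5 = -693/10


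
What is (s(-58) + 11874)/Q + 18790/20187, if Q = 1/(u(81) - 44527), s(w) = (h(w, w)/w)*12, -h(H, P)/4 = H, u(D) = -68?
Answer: -10646229529100/20187 ≈ -5.2738e+8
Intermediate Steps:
h(H, P) = -4*H
s(w) = -48 (s(w) = ((-4*w)/w)*12 = -4*12 = -48)
Q = -1/44595 (Q = 1/(-68 - 44527) = 1/(-44595) = -1/44595 ≈ -2.2424e-5)
(s(-58) + 11874)/Q + 18790/20187 = (-48 + 11874)/(-1/44595) + 18790/20187 = 11826*(-44595) + 18790*(1/20187) = -527380470 + 18790/20187 = -10646229529100/20187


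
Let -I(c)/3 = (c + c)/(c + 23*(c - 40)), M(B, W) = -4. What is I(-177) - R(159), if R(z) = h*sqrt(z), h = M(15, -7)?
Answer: -531/2584 + 4*sqrt(159) ≈ 50.233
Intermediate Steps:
I(c) = -6*c/(-920 + 24*c) (I(c) = -3*(c + c)/(c + 23*(c - 40)) = -3*2*c/(c + 23*(-40 + c)) = -3*2*c/(c + (-920 + 23*c)) = -3*2*c/(-920 + 24*c) = -6*c/(-920 + 24*c))
h = -4
R(z) = -4*sqrt(z)
I(-177) - R(159) = -3*(-177)/(-460 + 12*(-177)) - (-4)*sqrt(159) = -3*(-177)/(-460 - 2124) + 4*sqrt(159) = -3*(-177)/(-2584) + 4*sqrt(159) = -3*(-177)*(-1/2584) + 4*sqrt(159) = -531/2584 + 4*sqrt(159)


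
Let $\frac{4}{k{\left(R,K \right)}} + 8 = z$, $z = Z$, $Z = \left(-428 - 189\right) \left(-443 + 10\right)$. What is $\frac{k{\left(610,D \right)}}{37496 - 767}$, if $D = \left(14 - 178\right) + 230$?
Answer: $\frac{4}{9812262537} \approx 4.0765 \cdot 10^{-10}$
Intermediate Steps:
$Z = 267161$ ($Z = \left(-617\right) \left(-433\right) = 267161$)
$z = 267161$
$D = 66$ ($D = -164 + 230 = 66$)
$k{\left(R,K \right)} = \frac{4}{267153}$ ($k{\left(R,K \right)} = \frac{4}{-8 + 267161} = \frac{4}{267153}$)
$\frac{k{\left(610,D \right)}}{37496 - 767} = \frac{4}{267153 \left(37496 - 767\right)} = \frac{4}{267153 \cdot 36729} = \frac{4}{267153} \cdot \frac{1}{36729} = \frac{4}{9812262537}$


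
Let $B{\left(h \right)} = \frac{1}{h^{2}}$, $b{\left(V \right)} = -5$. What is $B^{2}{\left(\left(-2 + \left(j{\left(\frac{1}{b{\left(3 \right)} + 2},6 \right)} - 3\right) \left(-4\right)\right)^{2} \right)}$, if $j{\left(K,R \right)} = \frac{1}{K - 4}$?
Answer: $\frac{815730721}{165312903998914816} \approx 4.9345 \cdot 10^{-9}$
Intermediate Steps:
$j{\left(K,R \right)} = \frac{1}{-4 + K}$
$B{\left(h \right)} = \frac{1}{h^{2}}$
$B^{2}{\left(\left(-2 + \left(j{\left(\frac{1}{b{\left(3 \right)} + 2},6 \right)} - 3\right) \left(-4\right)\right)^{2} \right)} = \left(\frac{1}{\left(-2 + \left(\frac{1}{-4 + \frac{1}{-5 + 2}} - 3\right) \left(-4\right)\right)^{4}}\right)^{2} = \left(\frac{1}{\left(-2 + \left(\frac{1}{-4 + \frac{1}{-3}} - 3\right) \left(-4\right)\right)^{4}}\right)^{2} = \left(\frac{1}{\left(-2 + \left(\frac{1}{-4 - \frac{1}{3}} - 3\right) \left(-4\right)\right)^{4}}\right)^{2} = \left(\frac{1}{\left(-2 + \left(\frac{1}{- \frac{13}{3}} - 3\right) \left(-4\right)\right)^{4}}\right)^{2} = \left(\frac{1}{\left(-2 + \left(- \frac{3}{13} - 3\right) \left(-4\right)\right)^{4}}\right)^{2} = \left(\frac{1}{\left(-2 - - \frac{168}{13}\right)^{4}}\right)^{2} = \left(\frac{1}{\left(-2 + \frac{168}{13}\right)^{4}}\right)^{2} = \left(\frac{1}{\frac{406586896}{28561}}\right)^{2} = \left(\frac{28561}{406586896}\right)^{2} = \frac{815730721}{165312903998914816}$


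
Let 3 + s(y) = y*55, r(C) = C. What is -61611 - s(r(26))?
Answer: -63038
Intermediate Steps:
s(y) = -3 + 55*y (s(y) = -3 + y*55 = -3 + 55*y)
-61611 - s(r(26)) = -61611 - (-3 + 55*26) = -61611 - (-3 + 1430) = -61611 - 1*1427 = -61611 - 1427 = -63038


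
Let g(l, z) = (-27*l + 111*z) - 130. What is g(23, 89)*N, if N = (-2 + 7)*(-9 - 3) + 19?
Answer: -374248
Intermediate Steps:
g(l, z) = -130 - 27*l + 111*z
N = -41 (N = 5*(-12) + 19 = -60 + 19 = -41)
g(23, 89)*N = (-130 - 27*23 + 111*89)*(-41) = (-130 - 621 + 9879)*(-41) = 9128*(-41) = -374248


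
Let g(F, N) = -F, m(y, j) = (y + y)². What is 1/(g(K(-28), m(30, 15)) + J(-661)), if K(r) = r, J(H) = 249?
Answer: 1/277 ≈ 0.0036101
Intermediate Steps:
m(y, j) = 4*y² (m(y, j) = (2*y)² = 4*y²)
1/(g(K(-28), m(30, 15)) + J(-661)) = 1/(-1*(-28) + 249) = 1/(28 + 249) = 1/277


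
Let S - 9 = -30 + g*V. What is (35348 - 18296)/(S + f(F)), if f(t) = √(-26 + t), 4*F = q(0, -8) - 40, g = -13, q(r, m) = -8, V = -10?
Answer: 21364/137 - 196*I*√38/137 ≈ 155.94 - 8.8192*I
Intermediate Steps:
S = 109 (S = 9 + (-30 - 13*(-10)) = 9 + (-30 + 130) = 9 + 100 = 109)
F = -12 (F = (-8 - 40)/4 = (¼)*(-48) = -12)
(35348 - 18296)/(S + f(F)) = (35348 - 18296)/(109 + √(-26 - 12)) = 17052/(109 + √(-38)) = 17052/(109 + I*√38)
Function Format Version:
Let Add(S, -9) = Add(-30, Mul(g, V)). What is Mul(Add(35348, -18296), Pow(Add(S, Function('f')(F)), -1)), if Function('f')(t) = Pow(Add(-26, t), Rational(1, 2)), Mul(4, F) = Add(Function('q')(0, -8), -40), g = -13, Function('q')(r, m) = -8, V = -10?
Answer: Add(Rational(21364, 137), Mul(Rational(-196, 137), I, Pow(38, Rational(1, 2)))) ≈ Add(155.94, Mul(-8.8192, I))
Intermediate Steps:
S = 109 (S = Add(9, Add(-30, Mul(-13, -10))) = Add(9, Add(-30, 130)) = Add(9, 100) = 109)
F = -12 (F = Mul(Rational(1, 4), Add(-8, -40)) = Mul(Rational(1, 4), -48) = -12)
Mul(Add(35348, -18296), Pow(Add(S, Function('f')(F)), -1)) = Mul(Add(35348, -18296), Pow(Add(109, Pow(Add(-26, -12), Rational(1, 2))), -1)) = Mul(17052, Pow(Add(109, Pow(-38, Rational(1, 2))), -1)) = Mul(17052, Pow(Add(109, Mul(I, Pow(38, Rational(1, 2)))), -1))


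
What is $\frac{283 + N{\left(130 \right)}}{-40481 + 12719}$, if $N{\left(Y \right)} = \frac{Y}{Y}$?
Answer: $- \frac{142}{13881} \approx -0.01023$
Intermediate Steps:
$N{\left(Y \right)} = 1$
$\frac{283 + N{\left(130 \right)}}{-40481 + 12719} = \frac{283 + 1}{-40481 + 12719} = \frac{284}{-27762} = 284 \left(- \frac{1}{27762}\right) = - \frac{142}{13881}$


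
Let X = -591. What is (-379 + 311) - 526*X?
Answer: 310798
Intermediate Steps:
(-379 + 311) - 526*X = (-379 + 311) - 526*(-591) = -68 + 310866 = 310798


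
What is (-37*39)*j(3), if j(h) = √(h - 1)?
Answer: -1443*√2 ≈ -2040.7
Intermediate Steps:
j(h) = √(-1 + h)
(-37*39)*j(3) = (-37*39)*√(-1 + 3) = -1443*√2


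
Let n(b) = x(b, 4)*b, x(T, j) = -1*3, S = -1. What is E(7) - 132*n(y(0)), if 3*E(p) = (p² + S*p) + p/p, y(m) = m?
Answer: 43/3 ≈ 14.333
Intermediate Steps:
E(p) = ⅓ - p/3 + p²/3 (E(p) = ((p² - p) + p/p)/3 = ((p² - p) + 1)/3 = (1 + p² - p)/3 = ⅓ - p/3 + p²/3)
x(T, j) = -3
n(b) = -3*b
E(7) - 132*n(y(0)) = (⅓ - ⅓*7 + (⅓)*7²) - (-396)*0 = (⅓ - 7/3 + (⅓)*49) - 132*0 = (⅓ - 7/3 + 49/3) + 0 = 43/3 + 0 = 43/3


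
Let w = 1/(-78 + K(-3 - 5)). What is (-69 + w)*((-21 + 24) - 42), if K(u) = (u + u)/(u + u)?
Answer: 207246/77 ≈ 2691.5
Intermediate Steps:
K(u) = 1 (K(u) = (2*u)/((2*u)) = (2*u)*(1/(2*u)) = 1)
w = -1/77 (w = 1/(-78 + 1) = 1/(-77) = -1/77 ≈ -0.012987)
(-69 + w)*((-21 + 24) - 42) = (-69 - 1/77)*((-21 + 24) - 42) = -5314*(3 - 42)/77 = -5314/77*(-39) = 207246/77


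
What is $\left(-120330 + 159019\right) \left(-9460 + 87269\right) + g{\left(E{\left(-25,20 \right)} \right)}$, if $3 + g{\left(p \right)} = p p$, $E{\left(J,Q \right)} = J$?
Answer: $3010353023$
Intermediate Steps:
$g{\left(p \right)} = -3 + p^{2}$ ($g{\left(p \right)} = -3 + p p = -3 + p^{2}$)
$\left(-120330 + 159019\right) \left(-9460 + 87269\right) + g{\left(E{\left(-25,20 \right)} \right)} = \left(-120330 + 159019\right) \left(-9460 + 87269\right) - \left(3 - \left(-25\right)^{2}\right) = 38689 \cdot 77809 + \left(-3 + 625\right) = 3010352401 + 622 = 3010353023$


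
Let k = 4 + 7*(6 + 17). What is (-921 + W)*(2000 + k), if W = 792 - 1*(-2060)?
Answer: 4180615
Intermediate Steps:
W = 2852 (W = 792 + 2060 = 2852)
k = 165 (k = 4 + 7*23 = 4 + 161 = 165)
(-921 + W)*(2000 + k) = (-921 + 2852)*(2000 + 165) = 1931*2165 = 4180615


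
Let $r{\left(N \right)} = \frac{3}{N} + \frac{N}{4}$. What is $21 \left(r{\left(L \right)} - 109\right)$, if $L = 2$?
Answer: $-2247$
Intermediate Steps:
$r{\left(N \right)} = \frac{3}{N} + \frac{N}{4}$ ($r{\left(N \right)} = \frac{3}{N} + N \frac{1}{4} = \frac{3}{N} + \frac{N}{4}$)
$21 \left(r{\left(L \right)} - 109\right) = 21 \left(\left(\frac{3}{2} + \frac{1}{4} \cdot 2\right) - 109\right) = 21 \left(\left(3 \cdot \frac{1}{2} + \frac{1}{2}\right) - 109\right) = 21 \left(\left(\frac{3}{2} + \frac{1}{2}\right) - 109\right) = 21 \left(2 - 109\right) = 21 \left(-107\right) = -2247$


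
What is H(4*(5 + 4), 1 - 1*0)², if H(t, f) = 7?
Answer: 49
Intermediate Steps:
H(4*(5 + 4), 1 - 1*0)² = 7² = 49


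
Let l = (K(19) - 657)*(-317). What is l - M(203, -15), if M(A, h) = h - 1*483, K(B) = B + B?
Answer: 196721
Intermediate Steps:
K(B) = 2*B
M(A, h) = -483 + h (M(A, h) = h - 483 = -483 + h)
l = 196223 (l = (2*19 - 657)*(-317) = (38 - 657)*(-317) = -619*(-317) = 196223)
l - M(203, -15) = 196223 - (-483 - 15) = 196223 - 1*(-498) = 196223 + 498 = 196721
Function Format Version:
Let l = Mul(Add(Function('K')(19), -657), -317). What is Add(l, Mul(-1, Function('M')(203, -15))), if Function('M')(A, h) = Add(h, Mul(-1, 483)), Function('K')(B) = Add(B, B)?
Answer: 196721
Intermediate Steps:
Function('K')(B) = Mul(2, B)
Function('M')(A, h) = Add(-483, h) (Function('M')(A, h) = Add(h, -483) = Add(-483, h))
l = 196223 (l = Mul(Add(Mul(2, 19), -657), -317) = Mul(Add(38, -657), -317) = Mul(-619, -317) = 196223)
Add(l, Mul(-1, Function('M')(203, -15))) = Add(196223, Mul(-1, Add(-483, -15))) = Add(196223, Mul(-1, -498)) = Add(196223, 498) = 196721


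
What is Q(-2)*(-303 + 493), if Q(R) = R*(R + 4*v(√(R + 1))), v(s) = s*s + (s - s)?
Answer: 2280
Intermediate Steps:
v(s) = s² (v(s) = s² + 0 = s²)
Q(R) = R*(4 + 5*R) (Q(R) = R*(R + 4*(√(R + 1))²) = R*(R + 4*(√(1 + R))²) = R*(R + 4*(1 + R)) = R*(R + (4 + 4*R)) = R*(4 + 5*R))
Q(-2)*(-303 + 493) = (-2*(4 + 5*(-2)))*(-303 + 493) = -2*(4 - 10)*190 = -2*(-6)*190 = 12*190 = 2280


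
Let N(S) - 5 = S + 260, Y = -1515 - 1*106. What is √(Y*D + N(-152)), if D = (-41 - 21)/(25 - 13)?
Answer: √305574/6 ≈ 92.131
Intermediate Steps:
Y = -1621 (Y = -1515 - 106 = -1621)
D = -31/6 (D = -62/12 = -62*1/12 = -31/6 ≈ -5.1667)
N(S) = 265 + S (N(S) = 5 + (S + 260) = 5 + (260 + S) = 265 + S)
√(Y*D + N(-152)) = √(-1621*(-31/6) + (265 - 152)) = √(50251/6 + 113) = √(50929/6) = √305574/6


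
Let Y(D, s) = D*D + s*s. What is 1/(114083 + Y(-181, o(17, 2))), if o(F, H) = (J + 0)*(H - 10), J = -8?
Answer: 1/150940 ≈ 6.6252e-6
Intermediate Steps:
o(F, H) = 80 - 8*H (o(F, H) = (-8 + 0)*(H - 10) = -8*(-10 + H) = 80 - 8*H)
Y(D, s) = D² + s²
1/(114083 + Y(-181, o(17, 2))) = 1/(114083 + ((-181)² + (80 - 8*2)²)) = 1/(114083 + (32761 + (80 - 16)²)) = 1/(114083 + (32761 + 64²)) = 1/(114083 + (32761 + 4096)) = 1/(114083 + 36857) = 1/150940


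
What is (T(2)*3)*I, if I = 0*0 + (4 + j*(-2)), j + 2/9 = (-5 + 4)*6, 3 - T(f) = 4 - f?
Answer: 148/3 ≈ 49.333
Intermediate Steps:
T(f) = -1 + f (T(f) = 3 - (4 - f) = 3 + (-4 + f) = -1 + f)
j = -56/9 (j = -2/9 + (-5 + 4)*6 = -2/9 - 1*6 = -2/9 - 6 = -56/9 ≈ -6.2222)
I = 148/9 (I = 0*0 + (4 - 56/9*(-2)) = 0 + (4 + 112/9) = 0 + 148/9 = 148/9 ≈ 16.444)
(T(2)*3)*I = ((-1 + 2)*3)*(148/9) = (1*3)*(148/9) = 3*(148/9) = 148/3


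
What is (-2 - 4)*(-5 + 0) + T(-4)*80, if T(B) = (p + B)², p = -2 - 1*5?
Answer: 9710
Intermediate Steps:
p = -7 (p = -2 - 5 = -7)
T(B) = (-7 + B)²
(-2 - 4)*(-5 + 0) + T(-4)*80 = (-2 - 4)*(-5 + 0) + (-7 - 4)²*80 = -6*(-5) + (-11)²*80 = 30 + 121*80 = 30 + 9680 = 9710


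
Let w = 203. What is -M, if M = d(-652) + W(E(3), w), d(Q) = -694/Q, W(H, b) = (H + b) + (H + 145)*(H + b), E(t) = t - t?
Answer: -9662335/326 ≈ -29639.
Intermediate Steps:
E(t) = 0
W(H, b) = H + b + (145 + H)*(H + b) (W(H, b) = (H + b) + (145 + H)*(H + b) = H + b + (145 + H)*(H + b))
M = 9662335/326 (M = -694/(-652) + (0² + 146*0 + 146*203 + 0*203) = -694*(-1/652) + (0 + 0 + 29638 + 0) = 347/326 + 29638 = 9662335/326 ≈ 29639.)
-M = -1*9662335/326 = -9662335/326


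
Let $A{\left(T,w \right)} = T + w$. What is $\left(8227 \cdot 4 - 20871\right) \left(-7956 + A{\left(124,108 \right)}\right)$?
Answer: $-92973788$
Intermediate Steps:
$\left(8227 \cdot 4 - 20871\right) \left(-7956 + A{\left(124,108 \right)}\right) = \left(8227 \cdot 4 - 20871\right) \left(-7956 + \left(124 + 108\right)\right) = \left(32908 - 20871\right) \left(-7956 + 232\right) = 12037 \left(-7724\right) = -92973788$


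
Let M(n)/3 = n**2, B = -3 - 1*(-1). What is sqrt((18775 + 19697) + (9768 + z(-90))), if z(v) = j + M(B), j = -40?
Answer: 2*sqrt(12053) ≈ 219.57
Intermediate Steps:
B = -2 (B = -3 + 1 = -2)
M(n) = 3*n**2
z(v) = -28 (z(v) = -40 + 3*(-2)**2 = -40 + 3*4 = -40 + 12 = -28)
sqrt((18775 + 19697) + (9768 + z(-90))) = sqrt((18775 + 19697) + (9768 - 28)) = sqrt(38472 + 9740) = sqrt(48212) = 2*sqrt(12053)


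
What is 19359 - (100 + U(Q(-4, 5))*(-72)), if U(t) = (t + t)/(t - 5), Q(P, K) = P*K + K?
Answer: 19367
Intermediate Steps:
Q(P, K) = K + K*P (Q(P, K) = K*P + K = K + K*P)
U(t) = 2*t/(-5 + t) (U(t) = (2*t)/(-5 + t) = 2*t/(-5 + t))
19359 - (100 + U(Q(-4, 5))*(-72)) = 19359 - (100 + (2*(5*(1 - 4))/(-5 + 5*(1 - 4)))*(-72)) = 19359 - (100 + (2*(5*(-3))/(-5 + 5*(-3)))*(-72)) = 19359 - (100 + (2*(-15)/(-5 - 15))*(-72)) = 19359 - (100 + (2*(-15)/(-20))*(-72)) = 19359 - (100 + (2*(-15)*(-1/20))*(-72)) = 19359 - (100 + (3/2)*(-72)) = 19359 - (100 - 108) = 19359 - 1*(-8) = 19359 + 8 = 19367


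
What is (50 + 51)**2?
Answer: 10201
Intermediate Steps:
(50 + 51)**2 = 101**2 = 10201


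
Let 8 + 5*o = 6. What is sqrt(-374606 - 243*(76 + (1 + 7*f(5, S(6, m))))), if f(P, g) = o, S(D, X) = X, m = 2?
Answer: I*sqrt(9815915)/5 ≈ 626.61*I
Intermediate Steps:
o = -2/5 (o = -8/5 + (1/5)*6 = -8/5 + 6/5 = -2/5 ≈ -0.40000)
f(P, g) = -2/5
sqrt(-374606 - 243*(76 + (1 + 7*f(5, S(6, m))))) = sqrt(-374606 - 243*(76 + (1 + 7*(-2/5)))) = sqrt(-374606 - 243*(76 + (1 - 14/5))) = sqrt(-374606 - 243*(76 - 9/5)) = sqrt(-374606 - 243*371/5) = sqrt(-374606 - 90153/5) = sqrt(-1963183/5) = I*sqrt(9815915)/5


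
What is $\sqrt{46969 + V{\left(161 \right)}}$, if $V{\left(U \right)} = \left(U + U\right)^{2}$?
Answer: $\sqrt{150653} \approx 388.14$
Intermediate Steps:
$V{\left(U \right)} = 4 U^{2}$ ($V{\left(U \right)} = \left(2 U\right)^{2} = 4 U^{2}$)
$\sqrt{46969 + V{\left(161 \right)}} = \sqrt{46969 + 4 \cdot 161^{2}} = \sqrt{46969 + 4 \cdot 25921} = \sqrt{46969 + 103684} = \sqrt{150653}$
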